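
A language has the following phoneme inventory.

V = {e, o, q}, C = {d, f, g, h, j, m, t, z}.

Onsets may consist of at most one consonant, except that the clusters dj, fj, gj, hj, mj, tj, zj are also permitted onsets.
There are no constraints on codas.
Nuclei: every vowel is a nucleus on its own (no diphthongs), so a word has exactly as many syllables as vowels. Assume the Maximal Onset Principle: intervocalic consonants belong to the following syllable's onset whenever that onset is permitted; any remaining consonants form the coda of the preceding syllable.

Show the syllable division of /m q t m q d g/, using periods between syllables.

The vowels are q, q — 2 nuclei, so 2 syllables.
Between /q/ (V1) and /q/ (V2): /tm/ — longest licit onset from the right is /m/, leaving /t/ as coda.

mqt.mqdg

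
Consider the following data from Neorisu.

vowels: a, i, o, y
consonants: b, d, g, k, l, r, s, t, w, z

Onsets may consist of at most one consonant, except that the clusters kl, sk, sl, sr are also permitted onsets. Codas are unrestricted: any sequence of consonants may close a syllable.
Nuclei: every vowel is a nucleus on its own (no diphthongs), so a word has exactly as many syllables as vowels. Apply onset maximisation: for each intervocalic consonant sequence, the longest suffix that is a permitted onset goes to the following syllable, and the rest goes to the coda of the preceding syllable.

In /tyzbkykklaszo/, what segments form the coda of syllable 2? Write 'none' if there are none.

The vowels are y, y, a, o — 4 nuclei, so 4 syllables.
Between /y/ (V1) and /y/ (V2): cluster /zbk/ — the longest permitted-onset suffix is /k/; onset = /k/, preceding coda = /zb/.
Between /y/ (V2) and /a/ (V3): /kkl/ — longest licit onset from the right is /kl/, leaving /k/ as coda.
Between /a/ (V3) and /o/ (V4): /sz/; trying suffixes from longest down, /z/ is the first permitted one, so coda /s/ | onset /z/.
So the parse is tyzb.kyk.klas.zo.
Syllable 2 is /kyk/: onset /k/, nucleus /y/, coda /k/.

k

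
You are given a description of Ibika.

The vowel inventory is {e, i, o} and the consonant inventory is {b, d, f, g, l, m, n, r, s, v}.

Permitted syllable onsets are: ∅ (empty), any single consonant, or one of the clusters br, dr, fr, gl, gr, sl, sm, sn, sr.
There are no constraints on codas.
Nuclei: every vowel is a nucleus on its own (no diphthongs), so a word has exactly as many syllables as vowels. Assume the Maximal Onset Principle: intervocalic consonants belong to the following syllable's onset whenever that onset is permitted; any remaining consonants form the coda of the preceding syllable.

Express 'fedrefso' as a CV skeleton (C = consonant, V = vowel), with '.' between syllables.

CV.CCVC.CV

The vowels are e, e, o — 3 nuclei, so 3 syllables.
Between /e/ (V1) and /e/ (V2): /dr/ — entire cluster is a permitted onset → onset /dr/, coda ∅.
Between /e/ (V2) and /o/ (V3): cluster /fs/ — the longest permitted-onset suffix is /s/; onset = /s/, preceding coda = /f/.
Result: fe.dref.so.
Mapping each syllable to C/V: /fe/ → CV, /dref/ → CCVC, /so/ → CV.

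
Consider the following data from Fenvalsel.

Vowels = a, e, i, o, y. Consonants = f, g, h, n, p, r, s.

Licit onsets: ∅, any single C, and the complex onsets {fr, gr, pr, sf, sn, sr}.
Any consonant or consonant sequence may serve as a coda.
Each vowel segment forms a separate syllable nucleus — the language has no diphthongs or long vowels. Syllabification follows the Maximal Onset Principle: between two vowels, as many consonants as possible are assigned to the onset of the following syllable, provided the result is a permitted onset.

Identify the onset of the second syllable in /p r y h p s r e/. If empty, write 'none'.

sr

Nuclei (vowels): y, e → 2 syllables.
Between /y/ (V1) and /e/ (V2): cluster /hpsr/ — the longest permitted-onset suffix is /sr/; onset = /sr/, preceding coda = /hp/.
Putting it together: pryhp.sre.
Syllable 2 is /sre/: onset /sr/, nucleus /e/, coda ∅.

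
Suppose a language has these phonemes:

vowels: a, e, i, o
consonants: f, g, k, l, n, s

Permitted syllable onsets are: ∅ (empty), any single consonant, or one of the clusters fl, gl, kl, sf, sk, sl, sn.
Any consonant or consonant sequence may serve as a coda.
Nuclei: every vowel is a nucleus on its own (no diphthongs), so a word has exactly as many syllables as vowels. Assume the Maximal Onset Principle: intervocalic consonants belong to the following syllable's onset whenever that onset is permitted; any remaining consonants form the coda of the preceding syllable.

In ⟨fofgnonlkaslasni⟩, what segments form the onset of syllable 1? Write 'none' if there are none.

Nuclei (vowels): o, o, a, a, i → 5 syllables.
/o…o/ gap (V1→V2): /fgn/ — longest licit onset from the right is /n/, leaving /fg/ as coda.
/o…a/ gap (V2→V3): /nlk/ splits as /nl/ + /k/ (/k/ is the longest suffix that is a licit onset).
/a…a/ gap (V3→V4): cluster /sl/ — /sl/ is itself a permitted onset, so the whole cluster goes right; preceding coda = ∅.
/a…i/ gap (V4→V5): cluster /sn/ — /sn/ is itself a permitted onset, so the whole cluster goes right; preceding coda = ∅.
Result: fofg.nonl.ka.sla.sni.
Syllable 1 is /fofg/: onset /f/, nucleus /o/, coda /fg/.

f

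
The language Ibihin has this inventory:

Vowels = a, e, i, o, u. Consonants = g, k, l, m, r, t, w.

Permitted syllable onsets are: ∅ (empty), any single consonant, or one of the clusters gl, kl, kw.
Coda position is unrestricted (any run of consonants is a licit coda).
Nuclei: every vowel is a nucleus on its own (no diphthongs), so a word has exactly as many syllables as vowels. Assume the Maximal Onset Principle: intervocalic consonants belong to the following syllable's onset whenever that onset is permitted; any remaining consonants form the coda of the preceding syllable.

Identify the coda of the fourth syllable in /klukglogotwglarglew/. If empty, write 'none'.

The vowels are u, o, o, a, e — 5 nuclei, so 5 syllables.
σ1/σ2 boundary: /kgl/ — longest licit onset from the right is /gl/, leaving /k/ as coda.
σ2/σ3 boundary: /g/ → onset of the next syllable (single consonants are always licit onsets).
σ3/σ4 boundary: /twgl/; trying suffixes from longest down, /gl/ is the first permitted one, so coda /tw/ | onset /gl/.
σ4/σ5 boundary: /rgl/ splits as /r/ + /gl/ (/gl/ is the longest suffix that is a licit onset).
Syllabification: kluk.glo.gotw.glar.glew.
Syllable 4 is /glar/: onset /gl/, nucleus /a/, coda /r/.

r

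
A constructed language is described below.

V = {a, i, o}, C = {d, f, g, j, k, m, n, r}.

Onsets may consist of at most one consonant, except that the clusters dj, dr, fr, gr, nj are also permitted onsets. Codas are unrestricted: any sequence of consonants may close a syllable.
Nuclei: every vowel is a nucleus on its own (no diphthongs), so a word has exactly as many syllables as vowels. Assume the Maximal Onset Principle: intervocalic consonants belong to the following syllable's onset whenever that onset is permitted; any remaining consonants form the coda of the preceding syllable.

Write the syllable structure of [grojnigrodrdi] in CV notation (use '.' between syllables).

Vowels present: o, i, o, i; each is a nucleus, giving 4 syllables.
Between /o/ (V1) and /i/ (V2): /jn/ — longest licit onset from the right is /n/, leaving /j/ as coda.
Between /i/ (V2) and /o/ (V3): /gr/ is a licit onset in full, so it all attaches to the next syllable.
Between /o/ (V3) and /i/ (V4): /drd/; trying suffixes from longest down, /d/ is the first permitted one, so coda /dr/ | onset /d/.
Syllabification: groj.ni.grodr.di.
Mapping each syllable to C/V: /groj/ → CCVC, /ni/ → CV, /grodr/ → CCVCC, /di/ → CV.

CCVC.CV.CCVCC.CV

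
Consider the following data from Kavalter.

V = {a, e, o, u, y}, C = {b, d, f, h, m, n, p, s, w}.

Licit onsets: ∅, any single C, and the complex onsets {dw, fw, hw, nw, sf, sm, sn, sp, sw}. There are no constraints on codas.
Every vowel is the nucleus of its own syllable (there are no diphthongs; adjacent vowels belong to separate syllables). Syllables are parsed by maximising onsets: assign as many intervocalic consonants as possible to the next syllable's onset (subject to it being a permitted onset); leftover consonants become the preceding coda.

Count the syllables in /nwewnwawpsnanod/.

4

The vowels are e, a, a, o — 4 nuclei, so 4 syllables.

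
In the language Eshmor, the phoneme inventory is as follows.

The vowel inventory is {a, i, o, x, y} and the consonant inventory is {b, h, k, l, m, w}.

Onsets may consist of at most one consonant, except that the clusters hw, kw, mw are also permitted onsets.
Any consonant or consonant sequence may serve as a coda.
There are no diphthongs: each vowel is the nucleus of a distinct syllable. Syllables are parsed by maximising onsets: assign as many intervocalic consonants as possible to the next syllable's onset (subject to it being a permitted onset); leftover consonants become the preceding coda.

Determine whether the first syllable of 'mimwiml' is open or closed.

open

Vowels present: i, i; each is a nucleus, giving 2 syllables.
Between /i/ (V1) and /i/ (V2): cluster /mw/ — /mw/ is itself a permitted onset, so the whole cluster goes right; preceding coda = ∅.
Syllabification: mi.mwiml.
Syllable 1 is /mi/; it ends in its nucleus with no coda, so it is open.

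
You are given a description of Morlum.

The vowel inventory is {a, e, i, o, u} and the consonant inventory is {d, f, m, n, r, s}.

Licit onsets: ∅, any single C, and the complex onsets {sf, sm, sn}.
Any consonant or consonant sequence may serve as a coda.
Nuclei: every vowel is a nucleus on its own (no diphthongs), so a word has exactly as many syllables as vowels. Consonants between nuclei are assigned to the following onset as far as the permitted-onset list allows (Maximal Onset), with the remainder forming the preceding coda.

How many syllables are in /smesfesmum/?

3

Nuclei (vowels): e, e, u → 3 syllables.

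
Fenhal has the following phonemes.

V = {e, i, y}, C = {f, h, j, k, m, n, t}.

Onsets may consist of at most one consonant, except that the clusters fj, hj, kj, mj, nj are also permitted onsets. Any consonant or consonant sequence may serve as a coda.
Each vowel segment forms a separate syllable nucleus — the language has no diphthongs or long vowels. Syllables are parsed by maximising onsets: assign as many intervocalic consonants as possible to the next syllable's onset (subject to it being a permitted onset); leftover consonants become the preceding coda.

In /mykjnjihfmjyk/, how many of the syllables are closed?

3

Nuclei (vowels): y, i, y → 3 syllables.
σ1/σ2 boundary: /kjnj/ — longest licit onset from the right is /nj/, leaving /kj/ as coda.
σ2/σ3 boundary: /hfmj/ splits as /hf/ + /mj/ (/mj/ is the longest suffix that is a licit onset).
Result: mykj.njihf.mjyk.
Classifying each syllable: /mykj/ (closed), /njihf/ (closed), /mjyk/ (closed).
Closed syllables: 3.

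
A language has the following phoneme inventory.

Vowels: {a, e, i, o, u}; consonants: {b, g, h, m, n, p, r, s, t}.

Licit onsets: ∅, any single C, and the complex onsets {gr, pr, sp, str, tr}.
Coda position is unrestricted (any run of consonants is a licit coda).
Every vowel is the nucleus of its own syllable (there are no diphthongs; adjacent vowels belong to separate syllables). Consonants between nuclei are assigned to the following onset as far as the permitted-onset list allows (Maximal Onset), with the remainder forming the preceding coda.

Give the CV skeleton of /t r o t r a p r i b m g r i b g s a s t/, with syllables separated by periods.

CCV.CCV.CCVCC.CCVCC.CVCC

Vowels present: o, a, i, i, a; each is a nucleus, giving 5 syllables.
/o…a/ gap (V1→V2): cluster /tr/ — /tr/ is itself a permitted onset, so the whole cluster goes right; preceding coda = ∅.
/a…i/ gap (V2→V3): cluster /pr/ — /pr/ is itself a permitted onset, so the whole cluster goes right; preceding coda = ∅.
/i…i/ gap (V3→V4): cluster /bmgr/ — the longest permitted-onset suffix is /gr/; onset = /gr/, preceding coda = /bm/.
/i…a/ gap (V4→V5): /bgs/ — longest licit onset from the right is /s/, leaving /bg/ as coda.
So the parse is tro.tra.pribm.gribg.sast.
Mapping each syllable to C/V: /tro/ → CCV, /tra/ → CCV, /pribm/ → CCVCC, /gribg/ → CCVCC, /sast/ → CVCC.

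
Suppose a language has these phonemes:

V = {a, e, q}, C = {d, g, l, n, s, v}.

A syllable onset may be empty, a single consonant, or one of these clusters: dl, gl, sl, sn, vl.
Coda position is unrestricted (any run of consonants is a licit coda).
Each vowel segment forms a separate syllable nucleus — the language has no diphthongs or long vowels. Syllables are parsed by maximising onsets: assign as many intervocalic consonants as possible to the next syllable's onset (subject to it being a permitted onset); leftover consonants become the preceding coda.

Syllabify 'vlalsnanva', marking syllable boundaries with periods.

vlal.snan.va

Nuclei (vowels): a, a, a → 3 syllables.
σ1/σ2 boundary: /lsn/ — longest licit onset from the right is /sn/, leaving /l/ as coda.
σ2/σ3 boundary: cluster /nv/ — the longest permitted-onset suffix is /v/; onset = /v/, preceding coda = /n/.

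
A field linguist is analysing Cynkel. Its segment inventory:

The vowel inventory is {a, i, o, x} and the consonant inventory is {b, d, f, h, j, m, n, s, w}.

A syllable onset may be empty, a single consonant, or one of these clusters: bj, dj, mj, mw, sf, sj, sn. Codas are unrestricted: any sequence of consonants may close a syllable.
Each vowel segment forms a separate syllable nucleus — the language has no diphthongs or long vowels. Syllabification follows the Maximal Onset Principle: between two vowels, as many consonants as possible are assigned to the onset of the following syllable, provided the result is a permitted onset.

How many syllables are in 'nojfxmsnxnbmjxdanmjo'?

Vowels present: o, x, x, x, a, o; each is a nucleus, giving 6 syllables.

6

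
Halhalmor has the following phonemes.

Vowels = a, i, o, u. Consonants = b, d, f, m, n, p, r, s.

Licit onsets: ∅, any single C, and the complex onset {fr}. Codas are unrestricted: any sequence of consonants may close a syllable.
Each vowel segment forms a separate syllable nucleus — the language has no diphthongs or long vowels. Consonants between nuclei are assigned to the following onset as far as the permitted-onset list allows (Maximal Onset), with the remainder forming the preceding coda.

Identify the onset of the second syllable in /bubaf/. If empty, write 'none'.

b

Nuclei (vowels): u, a → 2 syllables.
σ1/σ2 boundary: /b/ → onset of the next syllable (single consonants are always licit onsets).
So the parse is bu.baf.
Syllable 2 is /baf/: onset /b/, nucleus /a/, coda /f/.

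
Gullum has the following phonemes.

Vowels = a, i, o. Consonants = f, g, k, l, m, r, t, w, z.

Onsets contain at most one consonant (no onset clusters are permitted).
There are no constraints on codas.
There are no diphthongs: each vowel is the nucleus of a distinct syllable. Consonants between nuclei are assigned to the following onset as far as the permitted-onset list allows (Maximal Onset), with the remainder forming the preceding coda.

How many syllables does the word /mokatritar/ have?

The vowels are o, a, i, a — 4 nuclei, so 4 syllables.

4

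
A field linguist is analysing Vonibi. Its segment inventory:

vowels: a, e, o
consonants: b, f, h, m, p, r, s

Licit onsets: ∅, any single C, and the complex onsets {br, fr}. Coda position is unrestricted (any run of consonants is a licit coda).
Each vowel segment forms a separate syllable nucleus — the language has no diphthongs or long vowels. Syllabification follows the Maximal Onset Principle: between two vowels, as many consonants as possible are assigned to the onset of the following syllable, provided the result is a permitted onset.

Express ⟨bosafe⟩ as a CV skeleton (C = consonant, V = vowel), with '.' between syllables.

CV.CV.CV

Vowels present: o, a, e; each is a nucleus, giving 3 syllables.
V1 /o/ – V2 /a/: /s/ → onset of the next syllable (single consonants are always licit onsets).
V2 /a/ – V3 /e/: just /f/ — single C goes to the following onset.
Syllabification: bo.sa.fe.
Mapping each syllable to C/V: /bo/ → CV, /sa/ → CV, /fe/ → CV.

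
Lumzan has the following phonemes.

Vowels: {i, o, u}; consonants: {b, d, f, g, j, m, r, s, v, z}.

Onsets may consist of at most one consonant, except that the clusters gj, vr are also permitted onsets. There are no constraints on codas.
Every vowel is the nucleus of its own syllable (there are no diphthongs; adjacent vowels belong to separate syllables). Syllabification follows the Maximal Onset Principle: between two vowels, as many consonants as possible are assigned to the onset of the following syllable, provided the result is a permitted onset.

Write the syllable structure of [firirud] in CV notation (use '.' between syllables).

CV.CV.CVC

The vowels are i, i, u — 3 nuclei, so 3 syllables.
Between /i/ (V1) and /i/ (V2): /r/ is a single consonant, so it becomes the next onset.
Between /i/ (V2) and /u/ (V3): /r/ is a single consonant, so it becomes the next onset.
Putting it together: fi.ri.rud.
Mapping each syllable to C/V: /fi/ → CV, /ri/ → CV, /rud/ → CVC.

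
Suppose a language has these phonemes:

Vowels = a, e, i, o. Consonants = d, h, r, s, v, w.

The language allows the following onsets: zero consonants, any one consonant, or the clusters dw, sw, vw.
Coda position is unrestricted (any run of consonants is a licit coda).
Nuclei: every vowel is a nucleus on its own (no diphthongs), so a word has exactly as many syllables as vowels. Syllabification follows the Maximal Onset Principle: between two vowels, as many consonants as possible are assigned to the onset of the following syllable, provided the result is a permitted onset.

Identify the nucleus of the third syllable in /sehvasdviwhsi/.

The vowels are e, a, i, i — 4 nuclei, so 4 syllables.
The third nucleus (vowel 3 from the left) is /i/.

i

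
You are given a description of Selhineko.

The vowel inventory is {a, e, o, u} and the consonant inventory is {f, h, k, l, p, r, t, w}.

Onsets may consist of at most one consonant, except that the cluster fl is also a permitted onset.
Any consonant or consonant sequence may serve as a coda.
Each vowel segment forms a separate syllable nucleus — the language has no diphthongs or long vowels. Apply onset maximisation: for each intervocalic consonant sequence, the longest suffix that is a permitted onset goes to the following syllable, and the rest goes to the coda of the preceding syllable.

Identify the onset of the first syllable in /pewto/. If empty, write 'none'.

p

Nuclei (vowels): e, o → 2 syllables.
σ1/σ2 boundary: /wt/; trying suffixes from longest down, /t/ is the first permitted one, so coda /w/ | onset /t/.
So the parse is pew.to.
Syllable 1 is /pew/: onset /p/, nucleus /e/, coda /w/.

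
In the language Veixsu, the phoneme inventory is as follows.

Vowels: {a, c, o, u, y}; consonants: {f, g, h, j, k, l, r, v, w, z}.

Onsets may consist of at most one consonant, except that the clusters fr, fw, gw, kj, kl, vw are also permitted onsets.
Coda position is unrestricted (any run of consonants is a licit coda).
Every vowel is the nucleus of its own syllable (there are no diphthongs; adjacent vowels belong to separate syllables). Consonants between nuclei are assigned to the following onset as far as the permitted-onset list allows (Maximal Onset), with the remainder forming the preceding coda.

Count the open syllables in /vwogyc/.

The vowels are o, y, c — 3 nuclei, so 3 syllables.
/o…y/ gap (V1→V2): /g/ → onset of the next syllable (single consonants are always licit onsets).
/y…c/ gap (V2→V3): no consonants, so the boundary falls immediately after /y/.
So the parse is vwo.gy.c.
Classifying each syllable: /vwo/ (open), /gy/ (open), /c/ (open).
Open syllables: 3.

3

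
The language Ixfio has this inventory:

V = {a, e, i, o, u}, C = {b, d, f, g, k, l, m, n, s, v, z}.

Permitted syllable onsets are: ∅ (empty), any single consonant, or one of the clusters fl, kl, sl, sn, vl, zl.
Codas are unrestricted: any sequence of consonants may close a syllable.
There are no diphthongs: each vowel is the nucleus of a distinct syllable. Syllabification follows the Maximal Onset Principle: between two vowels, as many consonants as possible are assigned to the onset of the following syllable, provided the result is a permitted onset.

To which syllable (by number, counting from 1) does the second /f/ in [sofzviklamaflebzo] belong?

Nuclei (vowels): o, i, a, a, e, o → 6 syllables.
/o…i/ gap (V1→V2): /fzv/ splits as /fz/ + /v/ (/v/ is the longest suffix that is a licit onset).
/i…a/ gap (V2→V3): /kl/ is a licit onset in full, so it all attaches to the next syllable.
/a…a/ gap (V3→V4): /m/ is a single consonant, so it becomes the next onset.
/a…e/ gap (V4→V5): /fl/ — entire cluster is a permitted onset → onset /fl/, coda ∅.
/e…o/ gap (V5→V6): /bz/ splits as /b/ + /z/ (/z/ is the longest suffix that is a licit onset).
So the parse is sofz.vi.kla.ma.fleb.zo.
The second /f/ is in the onset of syllable 5 (/fleb/).

5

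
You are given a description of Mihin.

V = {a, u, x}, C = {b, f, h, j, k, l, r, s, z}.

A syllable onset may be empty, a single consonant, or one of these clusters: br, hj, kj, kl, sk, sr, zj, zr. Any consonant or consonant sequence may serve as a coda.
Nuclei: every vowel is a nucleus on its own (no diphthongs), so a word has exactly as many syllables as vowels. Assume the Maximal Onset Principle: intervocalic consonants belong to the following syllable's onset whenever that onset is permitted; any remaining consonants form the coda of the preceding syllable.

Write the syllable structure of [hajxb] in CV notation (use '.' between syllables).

The vowels are a, x — 2 nuclei, so 2 syllables.
V1 /a/ – V2 /x/: /j/ is a single consonant, so it becomes the next onset.
Putting it together: ha.jxb.
Mapping each syllable to C/V: /ha/ → CV, /jxb/ → CVC.

CV.CVC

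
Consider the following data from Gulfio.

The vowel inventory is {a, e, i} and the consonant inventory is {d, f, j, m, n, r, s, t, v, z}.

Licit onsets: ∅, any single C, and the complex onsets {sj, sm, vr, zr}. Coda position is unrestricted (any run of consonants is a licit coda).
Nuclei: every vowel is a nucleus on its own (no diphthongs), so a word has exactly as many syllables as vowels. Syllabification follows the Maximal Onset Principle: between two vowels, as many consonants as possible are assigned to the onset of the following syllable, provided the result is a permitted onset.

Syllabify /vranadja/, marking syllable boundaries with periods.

Nuclei (vowels): a, a, a → 3 syllables.
/a…a/ gap (V1→V2): /n/ → onset of the next syllable (single consonants are always licit onsets).
/a…a/ gap (V2→V3): /dj/; trying suffixes from longest down, /j/ is the first permitted one, so coda /d/ | onset /j/.

vra.nad.ja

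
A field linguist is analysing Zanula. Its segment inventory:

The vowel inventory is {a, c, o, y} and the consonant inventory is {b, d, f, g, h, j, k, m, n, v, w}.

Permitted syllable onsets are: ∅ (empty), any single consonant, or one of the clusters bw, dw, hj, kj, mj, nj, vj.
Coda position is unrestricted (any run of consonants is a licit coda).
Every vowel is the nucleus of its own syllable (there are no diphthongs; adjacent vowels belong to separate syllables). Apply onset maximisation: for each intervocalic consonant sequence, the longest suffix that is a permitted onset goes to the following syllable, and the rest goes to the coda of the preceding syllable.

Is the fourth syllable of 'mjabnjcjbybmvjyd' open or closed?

closed

Nuclei (vowels): a, c, y, y → 4 syllables.
σ1/σ2 boundary: /bnj/ — longest licit onset from the right is /nj/, leaving /b/ as coda.
σ2/σ3 boundary: /jb/; trying suffixes from longest down, /b/ is the first permitted one, so coda /j/ | onset /b/.
σ3/σ4 boundary: /bmvj/; trying suffixes from longest down, /vj/ is the first permitted one, so coda /bm/ | onset /vj/.
Result: mjab.njcj.bybm.vjyd.
Syllable 4 is /vjyd/ with coda /d/, so it is closed.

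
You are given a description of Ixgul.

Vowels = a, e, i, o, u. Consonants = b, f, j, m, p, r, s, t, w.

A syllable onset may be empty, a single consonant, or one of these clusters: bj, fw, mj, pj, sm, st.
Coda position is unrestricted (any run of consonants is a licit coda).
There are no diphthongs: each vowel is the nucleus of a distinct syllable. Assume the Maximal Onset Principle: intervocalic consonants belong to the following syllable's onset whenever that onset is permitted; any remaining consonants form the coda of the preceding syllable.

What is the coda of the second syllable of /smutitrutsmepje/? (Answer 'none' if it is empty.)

The vowels are u, i, u, e, e — 5 nuclei, so 5 syllables.
Between /u/ (V1) and /i/ (V2): /t/ is a single consonant, so it becomes the next onset.
Between /i/ (V2) and /u/ (V3): /tr/; trying suffixes from longest down, /r/ is the first permitted one, so coda /t/ | onset /r/.
Between /u/ (V3) and /e/ (V4): /tsm/ splits as /t/ + /sm/ (/sm/ is the longest suffix that is a licit onset).
Between /e/ (V4) and /e/ (V5): cluster /pj/ — /pj/ is itself a permitted onset, so the whole cluster goes right; preceding coda = ∅.
So the parse is smu.tit.rut.sme.pje.
Syllable 2 is /tit/: onset /t/, nucleus /i/, coda /t/.

t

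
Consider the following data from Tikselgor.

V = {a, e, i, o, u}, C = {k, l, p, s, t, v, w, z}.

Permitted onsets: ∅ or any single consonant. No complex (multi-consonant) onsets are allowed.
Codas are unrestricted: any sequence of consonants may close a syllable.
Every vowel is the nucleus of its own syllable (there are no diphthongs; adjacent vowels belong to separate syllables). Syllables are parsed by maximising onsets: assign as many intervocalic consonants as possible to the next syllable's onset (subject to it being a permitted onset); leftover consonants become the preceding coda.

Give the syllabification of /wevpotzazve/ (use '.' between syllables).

wev.pot.zaz.ve

Nuclei (vowels): e, o, a, e → 4 syllables.
σ1/σ2 boundary: /vp/; trying suffixes from longest down, /p/ is the first permitted one, so coda /v/ | onset /p/.
σ2/σ3 boundary: /tz/; trying suffixes from longest down, /z/ is the first permitted one, so coda /t/ | onset /z/.
σ3/σ4 boundary: /zv/ splits as /z/ + /v/ (/v/ is the longest suffix that is a licit onset).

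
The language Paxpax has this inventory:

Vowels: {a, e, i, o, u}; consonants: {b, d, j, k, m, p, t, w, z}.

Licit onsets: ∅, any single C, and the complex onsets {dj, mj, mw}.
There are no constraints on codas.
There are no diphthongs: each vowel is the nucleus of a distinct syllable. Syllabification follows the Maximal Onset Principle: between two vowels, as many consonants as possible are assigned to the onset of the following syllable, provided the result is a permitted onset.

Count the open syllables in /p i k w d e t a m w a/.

3

Vowels present: i, e, a, a; each is a nucleus, giving 4 syllables.
V1 /i/ – V2 /e/: /kwd/ — longest licit onset from the right is /d/, leaving /kw/ as coda.
V2 /e/ – V3 /a/: /t/ → onset of the next syllable (single consonants are always licit onsets).
V3 /a/ – V4 /a/: /mw/ — entire cluster is a permitted onset → onset /mw/, coda ∅.
Result: pikw.de.ta.mwa.
Classifying each syllable: /pikw/ (closed), /de/ (open), /ta/ (open), /mwa/ (open).
Open syllables: 3.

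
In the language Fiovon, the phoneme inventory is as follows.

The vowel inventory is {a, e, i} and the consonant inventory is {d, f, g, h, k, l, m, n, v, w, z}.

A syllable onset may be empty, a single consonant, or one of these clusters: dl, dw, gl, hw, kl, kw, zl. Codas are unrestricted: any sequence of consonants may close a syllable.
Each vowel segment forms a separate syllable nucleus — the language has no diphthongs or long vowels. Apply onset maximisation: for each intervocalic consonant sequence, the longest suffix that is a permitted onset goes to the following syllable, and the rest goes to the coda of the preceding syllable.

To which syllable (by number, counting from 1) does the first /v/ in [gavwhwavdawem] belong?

The vowels are a, a, a, e — 4 nuclei, so 4 syllables.
σ1/σ2 boundary: /vwhw/ — longest licit onset from the right is /hw/, leaving /vw/ as coda.
σ2/σ3 boundary: cluster /vd/ — the longest permitted-onset suffix is /d/; onset = /d/, preceding coda = /v/.
σ3/σ4 boundary: /w/ is a single consonant, so it becomes the next onset.
Result: gavw.hwav.da.wem.
The first /v/ is in the coda of syllable 1 (/gavw/).

1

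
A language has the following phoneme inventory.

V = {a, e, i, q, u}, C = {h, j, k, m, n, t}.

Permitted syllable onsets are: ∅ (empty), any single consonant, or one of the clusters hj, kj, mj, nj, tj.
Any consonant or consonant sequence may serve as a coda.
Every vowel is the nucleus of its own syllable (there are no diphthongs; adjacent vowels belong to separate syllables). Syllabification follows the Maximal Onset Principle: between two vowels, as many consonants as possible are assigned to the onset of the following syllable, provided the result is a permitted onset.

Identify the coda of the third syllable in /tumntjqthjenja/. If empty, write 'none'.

The vowels are u, q, e, a — 4 nuclei, so 4 syllables.
/u…q/ gap (V1→V2): /mntj/ splits as /mn/ + /tj/ (/tj/ is the longest suffix that is a licit onset).
/q…e/ gap (V2→V3): cluster /thj/ — the longest permitted-onset suffix is /hj/; onset = /hj/, preceding coda = /t/.
/e…a/ gap (V3→V4): cluster /nj/ — /nj/ is itself a permitted onset, so the whole cluster goes right; preceding coda = ∅.
So the parse is tumn.tjqt.hje.nja.
Syllable 3 is /hje/: onset /hj/, nucleus /e/, coda ∅.

none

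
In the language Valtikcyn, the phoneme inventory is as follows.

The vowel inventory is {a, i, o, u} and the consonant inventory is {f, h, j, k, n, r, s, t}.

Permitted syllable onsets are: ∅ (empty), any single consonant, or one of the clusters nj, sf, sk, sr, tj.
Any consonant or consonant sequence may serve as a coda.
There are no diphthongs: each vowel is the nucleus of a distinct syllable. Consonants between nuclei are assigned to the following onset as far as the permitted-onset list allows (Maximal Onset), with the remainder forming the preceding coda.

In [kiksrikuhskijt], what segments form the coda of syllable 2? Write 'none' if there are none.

Vowels present: i, i, u, i; each is a nucleus, giving 4 syllables.
Between /i/ (V1) and /i/ (V2): /ksr/ splits as /k/ + /sr/ (/sr/ is the longest suffix that is a licit onset).
Between /i/ (V2) and /u/ (V3): /k/ → onset of the next syllable (single consonants are always licit onsets).
Between /u/ (V3) and /i/ (V4): /hsk/; trying suffixes from longest down, /sk/ is the first permitted one, so coda /h/ | onset /sk/.
Result: kik.sri.kuh.skijt.
Syllable 2 is /sri/: onset /sr/, nucleus /i/, coda ∅.

none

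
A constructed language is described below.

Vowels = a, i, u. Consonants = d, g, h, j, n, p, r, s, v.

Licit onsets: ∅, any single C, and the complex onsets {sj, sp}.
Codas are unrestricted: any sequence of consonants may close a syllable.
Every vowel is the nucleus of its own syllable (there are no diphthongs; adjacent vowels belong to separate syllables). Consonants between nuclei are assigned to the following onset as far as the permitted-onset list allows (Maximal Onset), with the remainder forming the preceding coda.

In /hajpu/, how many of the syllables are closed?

Nuclei (vowels): a, u → 2 syllables.
σ1/σ2 boundary: cluster /jp/ — the longest permitted-onset suffix is /p/; onset = /p/, preceding coda = /j/.
Result: haj.pu.
Classifying each syllable: /haj/ (closed), /pu/ (open).
Closed syllables: 1.

1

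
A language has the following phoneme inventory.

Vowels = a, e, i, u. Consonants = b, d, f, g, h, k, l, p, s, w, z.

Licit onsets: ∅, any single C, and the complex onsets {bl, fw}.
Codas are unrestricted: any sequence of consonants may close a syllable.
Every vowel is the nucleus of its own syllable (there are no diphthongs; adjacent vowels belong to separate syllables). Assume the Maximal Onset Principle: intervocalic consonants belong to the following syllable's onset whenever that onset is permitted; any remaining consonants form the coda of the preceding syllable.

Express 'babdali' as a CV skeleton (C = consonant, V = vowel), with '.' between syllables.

Nuclei (vowels): a, a, i → 3 syllables.
Between /a/ (V1) and /a/ (V2): /bd/ splits as /b/ + /d/ (/d/ is the longest suffix that is a licit onset).
Between /a/ (V2) and /i/ (V3): /l/ → onset of the next syllable (single consonants are always licit onsets).
Result: bab.da.li.
Mapping each syllable to C/V: /bab/ → CVC, /da/ → CV, /li/ → CV.

CVC.CV.CV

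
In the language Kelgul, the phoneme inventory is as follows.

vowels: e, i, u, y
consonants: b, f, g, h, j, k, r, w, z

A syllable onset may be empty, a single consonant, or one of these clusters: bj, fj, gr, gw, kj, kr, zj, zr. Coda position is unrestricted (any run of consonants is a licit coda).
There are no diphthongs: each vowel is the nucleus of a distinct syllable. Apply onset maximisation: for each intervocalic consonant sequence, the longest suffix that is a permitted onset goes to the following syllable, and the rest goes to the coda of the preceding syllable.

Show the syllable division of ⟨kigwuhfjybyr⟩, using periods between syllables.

ki.gwuh.fjy.byr

The vowels are i, u, y, y — 4 nuclei, so 4 syllables.
Between /i/ (V1) and /u/ (V2): /gw/ — entire cluster is a permitted onset → onset /gw/, coda ∅.
Between /u/ (V2) and /y/ (V3): cluster /hfj/ — the longest permitted-onset suffix is /fj/; onset = /fj/, preceding coda = /h/.
Between /y/ (V3) and /y/ (V4): just /b/ — single C goes to the following onset.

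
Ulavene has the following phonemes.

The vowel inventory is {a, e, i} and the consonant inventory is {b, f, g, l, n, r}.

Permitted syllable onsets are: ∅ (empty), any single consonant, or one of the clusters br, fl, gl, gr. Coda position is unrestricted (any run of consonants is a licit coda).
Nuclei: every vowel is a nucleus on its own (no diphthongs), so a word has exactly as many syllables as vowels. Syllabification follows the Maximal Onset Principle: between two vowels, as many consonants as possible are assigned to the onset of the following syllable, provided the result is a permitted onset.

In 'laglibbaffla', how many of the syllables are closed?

The vowels are a, i, a, a — 4 nuclei, so 4 syllables.
/a…i/ gap (V1→V2): /gl/ is a licit onset in full, so it all attaches to the next syllable.
/i…a/ gap (V2→V3): /bb/ — longest licit onset from the right is /b/, leaving /b/ as coda.
/a…a/ gap (V3→V4): cluster /ffl/ — the longest permitted-onset suffix is /fl/; onset = /fl/, preceding coda = /f/.
So the parse is la.glib.baf.fla.
Classifying each syllable: /la/ (open), /glib/ (closed), /baf/ (closed), /fla/ (open).
Closed syllables: 2.

2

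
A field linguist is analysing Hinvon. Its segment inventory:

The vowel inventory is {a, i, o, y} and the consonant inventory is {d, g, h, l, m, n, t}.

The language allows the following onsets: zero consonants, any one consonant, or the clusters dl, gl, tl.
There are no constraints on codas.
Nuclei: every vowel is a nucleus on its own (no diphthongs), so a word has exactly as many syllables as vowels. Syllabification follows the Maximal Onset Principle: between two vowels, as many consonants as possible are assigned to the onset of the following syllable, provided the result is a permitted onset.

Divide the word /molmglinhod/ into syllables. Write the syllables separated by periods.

molm.glin.hod

The vowels are o, i, o — 3 nuclei, so 3 syllables.
/o…i/ gap (V1→V2): /lmgl/ splits as /lm/ + /gl/ (/gl/ is the longest suffix that is a licit onset).
/i…o/ gap (V2→V3): /nh/ — longest licit onset from the right is /h/, leaving /n/ as coda.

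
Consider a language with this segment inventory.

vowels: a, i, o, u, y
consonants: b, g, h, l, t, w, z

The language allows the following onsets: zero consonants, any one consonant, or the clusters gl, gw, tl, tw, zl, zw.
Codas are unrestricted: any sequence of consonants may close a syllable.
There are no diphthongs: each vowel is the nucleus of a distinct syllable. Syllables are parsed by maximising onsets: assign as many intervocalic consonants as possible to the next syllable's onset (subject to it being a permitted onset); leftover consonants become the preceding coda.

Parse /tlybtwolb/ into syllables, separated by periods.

tlyb.twolb

Nuclei (vowels): y, o → 2 syllables.
Between /y/ (V1) and /o/ (V2): /btw/ splits as /b/ + /tw/ (/tw/ is the longest suffix that is a licit onset).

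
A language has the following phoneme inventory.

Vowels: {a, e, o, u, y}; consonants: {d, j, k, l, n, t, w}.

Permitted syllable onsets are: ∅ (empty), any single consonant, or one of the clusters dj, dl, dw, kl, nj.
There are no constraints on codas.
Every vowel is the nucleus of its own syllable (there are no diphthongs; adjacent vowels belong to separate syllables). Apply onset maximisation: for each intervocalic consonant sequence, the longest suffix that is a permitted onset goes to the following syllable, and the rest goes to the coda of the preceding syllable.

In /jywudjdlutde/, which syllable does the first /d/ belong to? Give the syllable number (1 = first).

The vowels are y, u, u, e — 4 nuclei, so 4 syllables.
σ1/σ2 boundary: /w/ is a single consonant, so it becomes the next onset.
σ2/σ3 boundary: cluster /djdl/ — the longest permitted-onset suffix is /dl/; onset = /dl/, preceding coda = /dj/.
σ3/σ4 boundary: /td/ splits as /t/ + /d/ (/d/ is the longest suffix that is a licit onset).
Putting it together: jy.wudj.dlut.de.
The first /d/ is in the coda of syllable 2 (/wudj/).

2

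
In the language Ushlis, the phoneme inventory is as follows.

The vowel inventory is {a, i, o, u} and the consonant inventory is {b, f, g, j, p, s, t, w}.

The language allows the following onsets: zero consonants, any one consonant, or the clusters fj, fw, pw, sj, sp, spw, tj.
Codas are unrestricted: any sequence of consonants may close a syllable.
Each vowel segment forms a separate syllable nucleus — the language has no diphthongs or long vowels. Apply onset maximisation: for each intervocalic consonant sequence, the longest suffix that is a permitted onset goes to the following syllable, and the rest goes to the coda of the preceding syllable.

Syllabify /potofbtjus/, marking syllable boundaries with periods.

Nuclei (vowels): o, o, u → 3 syllables.
V1 /o/ – V2 /o/: just /t/ — single C goes to the following onset.
V2 /o/ – V3 /u/: /fbtj/ — longest licit onset from the right is /tj/, leaving /fb/ as coda.

po.tofb.tjus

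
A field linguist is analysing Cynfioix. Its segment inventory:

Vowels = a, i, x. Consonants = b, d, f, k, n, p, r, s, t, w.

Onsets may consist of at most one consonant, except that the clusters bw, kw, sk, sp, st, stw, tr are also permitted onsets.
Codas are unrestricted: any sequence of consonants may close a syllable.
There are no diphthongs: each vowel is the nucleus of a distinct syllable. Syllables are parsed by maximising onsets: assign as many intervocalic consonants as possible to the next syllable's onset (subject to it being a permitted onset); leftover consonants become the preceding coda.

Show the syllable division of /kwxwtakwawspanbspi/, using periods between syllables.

Nuclei (vowels): x, a, a, a, i → 5 syllables.
σ1/σ2 boundary: /wt/; trying suffixes from longest down, /t/ is the first permitted one, so coda /w/ | onset /t/.
σ2/σ3 boundary: /kw/ is a licit onset in full, so it all attaches to the next syllable.
σ3/σ4 boundary: cluster /wsp/ — the longest permitted-onset suffix is /sp/; onset = /sp/, preceding coda = /w/.
σ4/σ5 boundary: /nbsp/ — longest licit onset from the right is /sp/, leaving /nb/ as coda.

kwxw.ta.kwaw.spanb.spi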